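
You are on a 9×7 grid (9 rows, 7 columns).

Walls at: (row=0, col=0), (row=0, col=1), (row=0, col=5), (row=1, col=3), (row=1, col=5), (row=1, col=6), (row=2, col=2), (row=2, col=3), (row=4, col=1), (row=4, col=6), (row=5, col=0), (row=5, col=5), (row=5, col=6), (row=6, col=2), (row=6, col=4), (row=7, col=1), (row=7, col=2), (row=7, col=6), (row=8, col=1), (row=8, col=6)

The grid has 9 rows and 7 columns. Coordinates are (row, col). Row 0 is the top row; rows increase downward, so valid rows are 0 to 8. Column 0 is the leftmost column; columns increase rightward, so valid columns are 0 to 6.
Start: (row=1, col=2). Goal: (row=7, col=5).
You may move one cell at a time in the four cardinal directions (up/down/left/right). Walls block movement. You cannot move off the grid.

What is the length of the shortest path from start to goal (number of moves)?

Answer: Shortest path length: 11

Derivation:
BFS from (row=1, col=2) until reaching (row=7, col=5):
  Distance 0: (row=1, col=2)
  Distance 1: (row=0, col=2), (row=1, col=1)
  Distance 2: (row=0, col=3), (row=1, col=0), (row=2, col=1)
  Distance 3: (row=0, col=4), (row=2, col=0), (row=3, col=1)
  Distance 4: (row=1, col=4), (row=3, col=0), (row=3, col=2)
  Distance 5: (row=2, col=4), (row=3, col=3), (row=4, col=0), (row=4, col=2)
  Distance 6: (row=2, col=5), (row=3, col=4), (row=4, col=3), (row=5, col=2)
  Distance 7: (row=2, col=6), (row=3, col=5), (row=4, col=4), (row=5, col=1), (row=5, col=3)
  Distance 8: (row=3, col=6), (row=4, col=5), (row=5, col=4), (row=6, col=1), (row=6, col=3)
  Distance 9: (row=6, col=0), (row=7, col=3)
  Distance 10: (row=7, col=0), (row=7, col=4), (row=8, col=3)
  Distance 11: (row=7, col=5), (row=8, col=0), (row=8, col=2), (row=8, col=4)  <- goal reached here
One shortest path (11 moves): (row=1, col=2) -> (row=1, col=1) -> (row=2, col=1) -> (row=3, col=1) -> (row=3, col=2) -> (row=3, col=3) -> (row=4, col=3) -> (row=5, col=3) -> (row=6, col=3) -> (row=7, col=3) -> (row=7, col=4) -> (row=7, col=5)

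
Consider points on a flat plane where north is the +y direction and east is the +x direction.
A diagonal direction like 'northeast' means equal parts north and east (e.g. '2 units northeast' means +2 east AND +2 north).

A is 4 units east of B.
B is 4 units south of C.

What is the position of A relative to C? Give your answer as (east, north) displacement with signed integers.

Place C at the origin (east=0, north=0).
  B is 4 units south of C: delta (east=+0, north=-4); B at (east=0, north=-4).
  A is 4 units east of B: delta (east=+4, north=+0); A at (east=4, north=-4).
Therefore A relative to C: (east=4, north=-4).

Answer: A is at (east=4, north=-4) relative to C.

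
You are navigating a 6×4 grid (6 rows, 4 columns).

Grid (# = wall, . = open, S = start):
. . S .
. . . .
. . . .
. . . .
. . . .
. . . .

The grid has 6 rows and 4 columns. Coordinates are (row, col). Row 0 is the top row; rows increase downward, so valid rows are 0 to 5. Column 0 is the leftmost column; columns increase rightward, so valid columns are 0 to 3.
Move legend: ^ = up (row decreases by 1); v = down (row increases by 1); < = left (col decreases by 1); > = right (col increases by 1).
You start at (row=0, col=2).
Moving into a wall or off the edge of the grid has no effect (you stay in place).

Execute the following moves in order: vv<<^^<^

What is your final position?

Answer: Final position: (row=0, col=0)

Derivation:
Start: (row=0, col=2)
  v (down): (row=0, col=2) -> (row=1, col=2)
  v (down): (row=1, col=2) -> (row=2, col=2)
  < (left): (row=2, col=2) -> (row=2, col=1)
  < (left): (row=2, col=1) -> (row=2, col=0)
  ^ (up): (row=2, col=0) -> (row=1, col=0)
  ^ (up): (row=1, col=0) -> (row=0, col=0)
  < (left): blocked, stay at (row=0, col=0)
  ^ (up): blocked, stay at (row=0, col=0)
Final: (row=0, col=0)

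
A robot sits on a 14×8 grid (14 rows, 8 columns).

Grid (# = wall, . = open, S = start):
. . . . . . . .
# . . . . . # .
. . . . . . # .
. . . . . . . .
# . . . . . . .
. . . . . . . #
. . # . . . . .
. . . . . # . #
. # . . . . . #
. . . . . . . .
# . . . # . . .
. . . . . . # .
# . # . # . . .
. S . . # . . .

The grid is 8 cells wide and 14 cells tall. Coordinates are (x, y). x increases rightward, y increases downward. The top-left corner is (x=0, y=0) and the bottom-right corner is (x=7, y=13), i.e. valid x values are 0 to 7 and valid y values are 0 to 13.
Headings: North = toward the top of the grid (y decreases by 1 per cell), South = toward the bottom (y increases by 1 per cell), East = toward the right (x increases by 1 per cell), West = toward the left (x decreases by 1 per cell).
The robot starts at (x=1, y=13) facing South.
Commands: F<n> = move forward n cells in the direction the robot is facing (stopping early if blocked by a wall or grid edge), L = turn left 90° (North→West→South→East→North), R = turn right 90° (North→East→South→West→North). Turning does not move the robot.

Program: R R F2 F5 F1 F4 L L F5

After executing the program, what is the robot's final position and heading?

Start: (x=1, y=13), facing South
  R: turn right, now facing West
  R: turn right, now facing North
  F2: move forward 2, now at (x=1, y=11)
  F5: move forward 2/5 (blocked), now at (x=1, y=9)
  F1: move forward 0/1 (blocked), now at (x=1, y=9)
  F4: move forward 0/4 (blocked), now at (x=1, y=9)
  L: turn left, now facing West
  L: turn left, now facing South
  F5: move forward 4/5 (blocked), now at (x=1, y=13)
Final: (x=1, y=13), facing South

Answer: Final position: (x=1, y=13), facing South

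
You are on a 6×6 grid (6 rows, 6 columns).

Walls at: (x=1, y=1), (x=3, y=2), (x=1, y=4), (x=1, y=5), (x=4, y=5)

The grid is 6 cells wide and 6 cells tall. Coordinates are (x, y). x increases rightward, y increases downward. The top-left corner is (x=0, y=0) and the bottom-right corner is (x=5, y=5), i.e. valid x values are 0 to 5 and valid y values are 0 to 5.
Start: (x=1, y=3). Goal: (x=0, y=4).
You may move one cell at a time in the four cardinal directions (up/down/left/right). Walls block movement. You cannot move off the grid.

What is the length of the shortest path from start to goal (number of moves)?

Answer: Shortest path length: 2

Derivation:
BFS from (x=1, y=3) until reaching (x=0, y=4):
  Distance 0: (x=1, y=3)
  Distance 1: (x=1, y=2), (x=0, y=3), (x=2, y=3)
  Distance 2: (x=0, y=2), (x=2, y=2), (x=3, y=3), (x=0, y=4), (x=2, y=4)  <- goal reached here
One shortest path (2 moves): (x=1, y=3) -> (x=0, y=3) -> (x=0, y=4)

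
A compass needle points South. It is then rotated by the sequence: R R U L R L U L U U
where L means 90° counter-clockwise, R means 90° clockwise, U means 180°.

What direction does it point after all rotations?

Answer: Final heading: South

Derivation:
Start: South
  R (right (90° clockwise)) -> West
  R (right (90° clockwise)) -> North
  U (U-turn (180°)) -> South
  L (left (90° counter-clockwise)) -> East
  R (right (90° clockwise)) -> South
  L (left (90° counter-clockwise)) -> East
  U (U-turn (180°)) -> West
  L (left (90° counter-clockwise)) -> South
  U (U-turn (180°)) -> North
  U (U-turn (180°)) -> South
Final: South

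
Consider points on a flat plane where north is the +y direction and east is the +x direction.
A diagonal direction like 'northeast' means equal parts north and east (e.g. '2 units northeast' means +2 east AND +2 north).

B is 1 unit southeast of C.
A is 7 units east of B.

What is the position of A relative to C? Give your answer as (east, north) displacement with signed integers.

Place C at the origin (east=0, north=0).
  B is 1 unit southeast of C: delta (east=+1, north=-1); B at (east=1, north=-1).
  A is 7 units east of B: delta (east=+7, north=+0); A at (east=8, north=-1).
Therefore A relative to C: (east=8, north=-1).

Answer: A is at (east=8, north=-1) relative to C.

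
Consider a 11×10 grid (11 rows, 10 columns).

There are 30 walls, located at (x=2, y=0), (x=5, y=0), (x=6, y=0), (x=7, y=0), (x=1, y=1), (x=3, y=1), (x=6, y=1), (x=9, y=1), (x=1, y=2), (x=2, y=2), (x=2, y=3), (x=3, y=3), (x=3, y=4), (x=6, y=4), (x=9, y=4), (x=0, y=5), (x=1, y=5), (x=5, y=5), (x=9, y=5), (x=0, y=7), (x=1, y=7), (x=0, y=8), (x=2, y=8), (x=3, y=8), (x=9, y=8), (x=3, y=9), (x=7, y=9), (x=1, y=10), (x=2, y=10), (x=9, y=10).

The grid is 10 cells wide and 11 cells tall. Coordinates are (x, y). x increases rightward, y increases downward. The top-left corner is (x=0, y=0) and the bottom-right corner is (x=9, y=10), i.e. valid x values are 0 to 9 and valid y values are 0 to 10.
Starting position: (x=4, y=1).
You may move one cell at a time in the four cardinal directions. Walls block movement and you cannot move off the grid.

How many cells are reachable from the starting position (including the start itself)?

Answer: Reachable cells: 74

Derivation:
BFS flood-fill from (x=4, y=1):
  Distance 0: (x=4, y=1)
  Distance 1: (x=4, y=0), (x=5, y=1), (x=4, y=2)
  Distance 2: (x=3, y=0), (x=3, y=2), (x=5, y=2), (x=4, y=3)
  Distance 3: (x=6, y=2), (x=5, y=3), (x=4, y=4)
  Distance 4: (x=7, y=2), (x=6, y=3), (x=5, y=4), (x=4, y=5)
  Distance 5: (x=7, y=1), (x=8, y=2), (x=7, y=3), (x=3, y=5), (x=4, y=6)
  Distance 6: (x=8, y=1), (x=9, y=2), (x=8, y=3), (x=7, y=4), (x=2, y=5), (x=3, y=6), (x=5, y=6), (x=4, y=7)
  Distance 7: (x=8, y=0), (x=9, y=3), (x=2, y=4), (x=8, y=4), (x=7, y=5), (x=2, y=6), (x=6, y=6), (x=3, y=7), (x=5, y=7), (x=4, y=8)
  Distance 8: (x=9, y=0), (x=1, y=4), (x=6, y=5), (x=8, y=5), (x=1, y=6), (x=7, y=6), (x=2, y=7), (x=6, y=7), (x=5, y=8), (x=4, y=9)
  Distance 9: (x=1, y=3), (x=0, y=4), (x=0, y=6), (x=8, y=6), (x=7, y=7), (x=6, y=8), (x=5, y=9), (x=4, y=10)
  Distance 10: (x=0, y=3), (x=9, y=6), (x=8, y=7), (x=7, y=8), (x=6, y=9), (x=3, y=10), (x=5, y=10)
  Distance 11: (x=0, y=2), (x=9, y=7), (x=8, y=8), (x=6, y=10)
  Distance 12: (x=0, y=1), (x=8, y=9), (x=7, y=10)
  Distance 13: (x=0, y=0), (x=9, y=9), (x=8, y=10)
  Distance 14: (x=1, y=0)
Total reachable: 74 (grid has 80 open cells total)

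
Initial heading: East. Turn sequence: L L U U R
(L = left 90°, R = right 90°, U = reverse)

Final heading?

Start: East
  L (left (90° counter-clockwise)) -> North
  L (left (90° counter-clockwise)) -> West
  U (U-turn (180°)) -> East
  U (U-turn (180°)) -> West
  R (right (90° clockwise)) -> North
Final: North

Answer: Final heading: North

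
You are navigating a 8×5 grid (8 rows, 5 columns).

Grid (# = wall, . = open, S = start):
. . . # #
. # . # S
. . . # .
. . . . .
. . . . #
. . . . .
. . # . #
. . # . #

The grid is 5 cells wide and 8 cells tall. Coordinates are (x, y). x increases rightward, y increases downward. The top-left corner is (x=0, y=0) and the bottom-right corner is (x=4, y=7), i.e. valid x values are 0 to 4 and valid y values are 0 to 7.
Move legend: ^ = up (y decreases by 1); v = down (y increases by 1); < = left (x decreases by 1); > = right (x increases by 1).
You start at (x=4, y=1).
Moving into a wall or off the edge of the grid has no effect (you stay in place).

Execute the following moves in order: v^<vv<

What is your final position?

Answer: Final position: (x=3, y=3)

Derivation:
Start: (x=4, y=1)
  v (down): (x=4, y=1) -> (x=4, y=2)
  ^ (up): (x=4, y=2) -> (x=4, y=1)
  < (left): blocked, stay at (x=4, y=1)
  v (down): (x=4, y=1) -> (x=4, y=2)
  v (down): (x=4, y=2) -> (x=4, y=3)
  < (left): (x=4, y=3) -> (x=3, y=3)
Final: (x=3, y=3)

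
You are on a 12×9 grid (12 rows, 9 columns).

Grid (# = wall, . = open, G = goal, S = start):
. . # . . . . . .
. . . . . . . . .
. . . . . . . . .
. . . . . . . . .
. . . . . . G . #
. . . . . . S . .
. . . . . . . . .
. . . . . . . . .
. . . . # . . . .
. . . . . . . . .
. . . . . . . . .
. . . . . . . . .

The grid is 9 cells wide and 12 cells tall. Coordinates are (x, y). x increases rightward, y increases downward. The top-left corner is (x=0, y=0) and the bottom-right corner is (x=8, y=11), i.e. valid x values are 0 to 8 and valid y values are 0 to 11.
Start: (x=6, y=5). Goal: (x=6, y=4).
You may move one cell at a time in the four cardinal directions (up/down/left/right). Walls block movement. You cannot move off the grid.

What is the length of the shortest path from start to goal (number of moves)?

Answer: Shortest path length: 1

Derivation:
BFS from (x=6, y=5) until reaching (x=6, y=4):
  Distance 0: (x=6, y=5)
  Distance 1: (x=6, y=4), (x=5, y=5), (x=7, y=5), (x=6, y=6)  <- goal reached here
One shortest path (1 moves): (x=6, y=5) -> (x=6, y=4)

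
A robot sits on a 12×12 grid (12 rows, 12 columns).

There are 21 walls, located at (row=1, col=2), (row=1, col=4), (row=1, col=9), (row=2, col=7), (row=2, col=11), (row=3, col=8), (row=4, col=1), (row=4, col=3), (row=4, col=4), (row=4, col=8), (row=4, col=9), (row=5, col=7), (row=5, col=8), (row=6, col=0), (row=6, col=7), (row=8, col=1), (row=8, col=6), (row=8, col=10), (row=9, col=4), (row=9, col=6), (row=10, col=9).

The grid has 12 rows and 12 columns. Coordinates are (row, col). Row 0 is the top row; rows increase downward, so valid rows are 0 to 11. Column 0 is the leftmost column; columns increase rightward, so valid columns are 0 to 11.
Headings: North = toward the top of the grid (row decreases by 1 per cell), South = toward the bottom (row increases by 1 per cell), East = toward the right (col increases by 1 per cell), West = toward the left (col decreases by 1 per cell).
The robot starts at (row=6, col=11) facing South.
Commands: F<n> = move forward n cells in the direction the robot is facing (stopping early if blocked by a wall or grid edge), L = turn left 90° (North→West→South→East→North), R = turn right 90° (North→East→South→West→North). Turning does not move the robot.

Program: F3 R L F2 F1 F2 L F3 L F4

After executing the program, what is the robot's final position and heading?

Start: (row=6, col=11), facing South
  F3: move forward 3, now at (row=9, col=11)
  R: turn right, now facing West
  L: turn left, now facing South
  F2: move forward 2, now at (row=11, col=11)
  F1: move forward 0/1 (blocked), now at (row=11, col=11)
  F2: move forward 0/2 (blocked), now at (row=11, col=11)
  L: turn left, now facing East
  F3: move forward 0/3 (blocked), now at (row=11, col=11)
  L: turn left, now facing North
  F4: move forward 4, now at (row=7, col=11)
Final: (row=7, col=11), facing North

Answer: Final position: (row=7, col=11), facing North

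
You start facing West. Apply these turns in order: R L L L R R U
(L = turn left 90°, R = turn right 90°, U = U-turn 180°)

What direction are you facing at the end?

Answer: Final heading: East

Derivation:
Start: West
  R (right (90° clockwise)) -> North
  L (left (90° counter-clockwise)) -> West
  L (left (90° counter-clockwise)) -> South
  L (left (90° counter-clockwise)) -> East
  R (right (90° clockwise)) -> South
  R (right (90° clockwise)) -> West
  U (U-turn (180°)) -> East
Final: East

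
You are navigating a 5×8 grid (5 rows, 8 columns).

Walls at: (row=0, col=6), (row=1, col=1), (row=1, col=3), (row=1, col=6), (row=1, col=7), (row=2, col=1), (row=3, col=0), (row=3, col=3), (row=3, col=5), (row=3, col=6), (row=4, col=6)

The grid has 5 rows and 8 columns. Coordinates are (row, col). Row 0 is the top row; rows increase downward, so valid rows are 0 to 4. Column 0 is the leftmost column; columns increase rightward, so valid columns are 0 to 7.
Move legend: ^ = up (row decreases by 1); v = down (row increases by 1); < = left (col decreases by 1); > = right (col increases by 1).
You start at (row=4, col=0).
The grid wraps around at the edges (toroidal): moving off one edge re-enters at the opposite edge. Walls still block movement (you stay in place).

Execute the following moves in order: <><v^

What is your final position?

Start: (row=4, col=0)
  < (left): (row=4, col=0) -> (row=4, col=7)
  > (right): (row=4, col=7) -> (row=4, col=0)
  < (left): (row=4, col=0) -> (row=4, col=7)
  v (down): (row=4, col=7) -> (row=0, col=7)
  ^ (up): (row=0, col=7) -> (row=4, col=7)
Final: (row=4, col=7)

Answer: Final position: (row=4, col=7)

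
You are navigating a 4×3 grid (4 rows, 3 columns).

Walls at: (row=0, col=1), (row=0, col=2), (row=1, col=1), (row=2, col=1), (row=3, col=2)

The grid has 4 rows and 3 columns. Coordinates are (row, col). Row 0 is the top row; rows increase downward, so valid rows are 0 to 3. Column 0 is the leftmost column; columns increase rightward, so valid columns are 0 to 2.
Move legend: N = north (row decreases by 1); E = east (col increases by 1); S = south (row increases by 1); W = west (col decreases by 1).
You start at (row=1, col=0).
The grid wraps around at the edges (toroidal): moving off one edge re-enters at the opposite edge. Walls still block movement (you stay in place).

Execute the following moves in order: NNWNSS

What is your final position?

Answer: Final position: (row=0, col=0)

Derivation:
Start: (row=1, col=0)
  N (north): (row=1, col=0) -> (row=0, col=0)
  N (north): (row=0, col=0) -> (row=3, col=0)
  W (west): blocked, stay at (row=3, col=0)
  N (north): (row=3, col=0) -> (row=2, col=0)
  S (south): (row=2, col=0) -> (row=3, col=0)
  S (south): (row=3, col=0) -> (row=0, col=0)
Final: (row=0, col=0)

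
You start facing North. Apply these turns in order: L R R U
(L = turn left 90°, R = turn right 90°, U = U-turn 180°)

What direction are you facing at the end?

Start: North
  L (left (90° counter-clockwise)) -> West
  R (right (90° clockwise)) -> North
  R (right (90° clockwise)) -> East
  U (U-turn (180°)) -> West
Final: West

Answer: Final heading: West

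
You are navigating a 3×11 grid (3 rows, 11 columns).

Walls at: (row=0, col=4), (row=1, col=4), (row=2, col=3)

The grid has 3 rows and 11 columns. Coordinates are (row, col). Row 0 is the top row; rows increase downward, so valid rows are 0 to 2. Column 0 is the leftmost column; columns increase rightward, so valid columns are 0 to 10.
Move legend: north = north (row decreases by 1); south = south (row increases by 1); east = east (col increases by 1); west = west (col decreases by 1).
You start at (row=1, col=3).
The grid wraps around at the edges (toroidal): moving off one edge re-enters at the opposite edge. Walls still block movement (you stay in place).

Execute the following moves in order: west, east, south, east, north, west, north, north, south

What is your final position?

Answer: Final position: (row=2, col=2)

Derivation:
Start: (row=1, col=3)
  west (west): (row=1, col=3) -> (row=1, col=2)
  east (east): (row=1, col=2) -> (row=1, col=3)
  south (south): blocked, stay at (row=1, col=3)
  east (east): blocked, stay at (row=1, col=3)
  north (north): (row=1, col=3) -> (row=0, col=3)
  west (west): (row=0, col=3) -> (row=0, col=2)
  north (north): (row=0, col=2) -> (row=2, col=2)
  north (north): (row=2, col=2) -> (row=1, col=2)
  south (south): (row=1, col=2) -> (row=2, col=2)
Final: (row=2, col=2)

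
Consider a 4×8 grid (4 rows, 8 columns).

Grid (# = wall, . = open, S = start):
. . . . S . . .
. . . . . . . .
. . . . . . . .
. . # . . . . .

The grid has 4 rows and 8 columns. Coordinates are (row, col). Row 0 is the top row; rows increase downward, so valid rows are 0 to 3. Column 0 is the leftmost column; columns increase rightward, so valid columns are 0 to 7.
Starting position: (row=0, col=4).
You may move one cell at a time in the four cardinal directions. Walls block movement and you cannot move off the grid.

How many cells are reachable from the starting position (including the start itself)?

BFS flood-fill from (row=0, col=4):
  Distance 0: (row=0, col=4)
  Distance 1: (row=0, col=3), (row=0, col=5), (row=1, col=4)
  Distance 2: (row=0, col=2), (row=0, col=6), (row=1, col=3), (row=1, col=5), (row=2, col=4)
  Distance 3: (row=0, col=1), (row=0, col=7), (row=1, col=2), (row=1, col=6), (row=2, col=3), (row=2, col=5), (row=3, col=4)
  Distance 4: (row=0, col=0), (row=1, col=1), (row=1, col=7), (row=2, col=2), (row=2, col=6), (row=3, col=3), (row=3, col=5)
  Distance 5: (row=1, col=0), (row=2, col=1), (row=2, col=7), (row=3, col=6)
  Distance 6: (row=2, col=0), (row=3, col=1), (row=3, col=7)
  Distance 7: (row=3, col=0)
Total reachable: 31 (grid has 31 open cells total)

Answer: Reachable cells: 31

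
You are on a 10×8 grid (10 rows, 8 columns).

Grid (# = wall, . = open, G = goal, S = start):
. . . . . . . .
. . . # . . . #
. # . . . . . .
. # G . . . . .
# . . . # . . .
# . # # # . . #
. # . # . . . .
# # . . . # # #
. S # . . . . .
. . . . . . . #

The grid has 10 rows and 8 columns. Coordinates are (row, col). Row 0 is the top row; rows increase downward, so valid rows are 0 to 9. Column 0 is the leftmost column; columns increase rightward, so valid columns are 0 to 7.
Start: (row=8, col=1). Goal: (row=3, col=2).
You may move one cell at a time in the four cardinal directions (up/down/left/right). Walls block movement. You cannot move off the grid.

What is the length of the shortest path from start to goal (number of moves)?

Answer: Shortest path length: 14

Derivation:
BFS from (row=8, col=1) until reaching (row=3, col=2):
  Distance 0: (row=8, col=1)
  Distance 1: (row=8, col=0), (row=9, col=1)
  Distance 2: (row=9, col=0), (row=9, col=2)
  Distance 3: (row=9, col=3)
  Distance 4: (row=8, col=3), (row=9, col=4)
  Distance 5: (row=7, col=3), (row=8, col=4), (row=9, col=5)
  Distance 6: (row=7, col=2), (row=7, col=4), (row=8, col=5), (row=9, col=6)
  Distance 7: (row=6, col=2), (row=6, col=4), (row=8, col=6)
  Distance 8: (row=6, col=5), (row=8, col=7)
  Distance 9: (row=5, col=5), (row=6, col=6)
  Distance 10: (row=4, col=5), (row=5, col=6), (row=6, col=7)
  Distance 11: (row=3, col=5), (row=4, col=6)
  Distance 12: (row=2, col=5), (row=3, col=4), (row=3, col=6), (row=4, col=7)
  Distance 13: (row=1, col=5), (row=2, col=4), (row=2, col=6), (row=3, col=3), (row=3, col=7)
  Distance 14: (row=0, col=5), (row=1, col=4), (row=1, col=6), (row=2, col=3), (row=2, col=7), (row=3, col=2), (row=4, col=3)  <- goal reached here
One shortest path (14 moves): (row=8, col=1) -> (row=9, col=1) -> (row=9, col=2) -> (row=9, col=3) -> (row=9, col=4) -> (row=8, col=4) -> (row=7, col=4) -> (row=6, col=4) -> (row=6, col=5) -> (row=5, col=5) -> (row=4, col=5) -> (row=3, col=5) -> (row=3, col=4) -> (row=3, col=3) -> (row=3, col=2)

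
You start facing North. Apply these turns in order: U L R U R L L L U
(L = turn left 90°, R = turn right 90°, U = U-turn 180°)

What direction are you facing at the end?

Answer: Final heading: North

Derivation:
Start: North
  U (U-turn (180°)) -> South
  L (left (90° counter-clockwise)) -> East
  R (right (90° clockwise)) -> South
  U (U-turn (180°)) -> North
  R (right (90° clockwise)) -> East
  L (left (90° counter-clockwise)) -> North
  L (left (90° counter-clockwise)) -> West
  L (left (90° counter-clockwise)) -> South
  U (U-turn (180°)) -> North
Final: North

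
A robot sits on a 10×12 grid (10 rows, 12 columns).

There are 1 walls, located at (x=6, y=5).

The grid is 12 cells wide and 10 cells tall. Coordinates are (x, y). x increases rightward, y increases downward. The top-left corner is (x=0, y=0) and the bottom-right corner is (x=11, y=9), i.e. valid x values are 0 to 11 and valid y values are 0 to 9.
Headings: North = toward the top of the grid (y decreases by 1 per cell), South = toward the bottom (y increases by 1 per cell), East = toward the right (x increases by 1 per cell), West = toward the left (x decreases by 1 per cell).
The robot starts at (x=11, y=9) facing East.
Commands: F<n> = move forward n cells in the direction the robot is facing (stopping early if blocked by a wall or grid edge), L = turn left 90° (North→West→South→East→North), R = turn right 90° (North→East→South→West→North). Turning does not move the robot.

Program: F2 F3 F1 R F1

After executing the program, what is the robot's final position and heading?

Answer: Final position: (x=11, y=9), facing South

Derivation:
Start: (x=11, y=9), facing East
  F2: move forward 0/2 (blocked), now at (x=11, y=9)
  F3: move forward 0/3 (blocked), now at (x=11, y=9)
  F1: move forward 0/1 (blocked), now at (x=11, y=9)
  R: turn right, now facing South
  F1: move forward 0/1 (blocked), now at (x=11, y=9)
Final: (x=11, y=9), facing South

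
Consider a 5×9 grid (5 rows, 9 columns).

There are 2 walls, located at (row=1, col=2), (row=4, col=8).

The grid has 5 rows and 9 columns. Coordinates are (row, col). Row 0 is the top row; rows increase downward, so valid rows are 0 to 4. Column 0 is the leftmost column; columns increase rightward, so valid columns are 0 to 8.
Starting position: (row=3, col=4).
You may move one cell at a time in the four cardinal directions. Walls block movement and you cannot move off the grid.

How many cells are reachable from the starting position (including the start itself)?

Answer: Reachable cells: 43

Derivation:
BFS flood-fill from (row=3, col=4):
  Distance 0: (row=3, col=4)
  Distance 1: (row=2, col=4), (row=3, col=3), (row=3, col=5), (row=4, col=4)
  Distance 2: (row=1, col=4), (row=2, col=3), (row=2, col=5), (row=3, col=2), (row=3, col=6), (row=4, col=3), (row=4, col=5)
  Distance 3: (row=0, col=4), (row=1, col=3), (row=1, col=5), (row=2, col=2), (row=2, col=6), (row=3, col=1), (row=3, col=7), (row=4, col=2), (row=4, col=6)
  Distance 4: (row=0, col=3), (row=0, col=5), (row=1, col=6), (row=2, col=1), (row=2, col=7), (row=3, col=0), (row=3, col=8), (row=4, col=1), (row=4, col=7)
  Distance 5: (row=0, col=2), (row=0, col=6), (row=1, col=1), (row=1, col=7), (row=2, col=0), (row=2, col=8), (row=4, col=0)
  Distance 6: (row=0, col=1), (row=0, col=7), (row=1, col=0), (row=1, col=8)
  Distance 7: (row=0, col=0), (row=0, col=8)
Total reachable: 43 (grid has 43 open cells total)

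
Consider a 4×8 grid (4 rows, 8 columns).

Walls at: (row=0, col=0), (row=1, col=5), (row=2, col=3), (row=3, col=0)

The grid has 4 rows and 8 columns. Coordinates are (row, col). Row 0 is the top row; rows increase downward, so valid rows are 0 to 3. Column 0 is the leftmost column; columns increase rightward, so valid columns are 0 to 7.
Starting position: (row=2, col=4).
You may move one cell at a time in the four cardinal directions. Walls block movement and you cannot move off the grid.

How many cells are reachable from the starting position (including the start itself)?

Answer: Reachable cells: 28

Derivation:
BFS flood-fill from (row=2, col=4):
  Distance 0: (row=2, col=4)
  Distance 1: (row=1, col=4), (row=2, col=5), (row=3, col=4)
  Distance 2: (row=0, col=4), (row=1, col=3), (row=2, col=6), (row=3, col=3), (row=3, col=5)
  Distance 3: (row=0, col=3), (row=0, col=5), (row=1, col=2), (row=1, col=6), (row=2, col=7), (row=3, col=2), (row=3, col=6)
  Distance 4: (row=0, col=2), (row=0, col=6), (row=1, col=1), (row=1, col=7), (row=2, col=2), (row=3, col=1), (row=3, col=7)
  Distance 5: (row=0, col=1), (row=0, col=7), (row=1, col=0), (row=2, col=1)
  Distance 6: (row=2, col=0)
Total reachable: 28 (grid has 28 open cells total)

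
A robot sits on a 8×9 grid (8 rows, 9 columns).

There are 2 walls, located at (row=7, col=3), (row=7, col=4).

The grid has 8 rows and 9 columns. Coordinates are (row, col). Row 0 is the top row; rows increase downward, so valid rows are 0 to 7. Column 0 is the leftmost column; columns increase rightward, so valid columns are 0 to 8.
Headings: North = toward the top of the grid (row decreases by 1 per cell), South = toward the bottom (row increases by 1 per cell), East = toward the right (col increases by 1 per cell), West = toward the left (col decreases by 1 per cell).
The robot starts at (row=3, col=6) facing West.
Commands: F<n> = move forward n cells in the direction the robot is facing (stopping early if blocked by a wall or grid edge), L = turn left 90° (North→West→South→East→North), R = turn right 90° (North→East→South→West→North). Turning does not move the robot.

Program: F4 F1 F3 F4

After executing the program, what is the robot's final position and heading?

Answer: Final position: (row=3, col=0), facing West

Derivation:
Start: (row=3, col=6), facing West
  F4: move forward 4, now at (row=3, col=2)
  F1: move forward 1, now at (row=3, col=1)
  F3: move forward 1/3 (blocked), now at (row=3, col=0)
  F4: move forward 0/4 (blocked), now at (row=3, col=0)
Final: (row=3, col=0), facing West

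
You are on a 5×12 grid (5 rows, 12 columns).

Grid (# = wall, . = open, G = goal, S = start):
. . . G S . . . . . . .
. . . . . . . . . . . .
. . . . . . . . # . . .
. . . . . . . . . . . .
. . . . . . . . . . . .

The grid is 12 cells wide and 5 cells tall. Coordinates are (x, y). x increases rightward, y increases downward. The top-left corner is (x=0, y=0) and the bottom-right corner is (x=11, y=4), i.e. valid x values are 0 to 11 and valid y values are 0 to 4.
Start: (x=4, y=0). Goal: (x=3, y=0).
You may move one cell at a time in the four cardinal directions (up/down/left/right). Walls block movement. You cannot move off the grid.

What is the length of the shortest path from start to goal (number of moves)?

Answer: Shortest path length: 1

Derivation:
BFS from (x=4, y=0) until reaching (x=3, y=0):
  Distance 0: (x=4, y=0)
  Distance 1: (x=3, y=0), (x=5, y=0), (x=4, y=1)  <- goal reached here
One shortest path (1 moves): (x=4, y=0) -> (x=3, y=0)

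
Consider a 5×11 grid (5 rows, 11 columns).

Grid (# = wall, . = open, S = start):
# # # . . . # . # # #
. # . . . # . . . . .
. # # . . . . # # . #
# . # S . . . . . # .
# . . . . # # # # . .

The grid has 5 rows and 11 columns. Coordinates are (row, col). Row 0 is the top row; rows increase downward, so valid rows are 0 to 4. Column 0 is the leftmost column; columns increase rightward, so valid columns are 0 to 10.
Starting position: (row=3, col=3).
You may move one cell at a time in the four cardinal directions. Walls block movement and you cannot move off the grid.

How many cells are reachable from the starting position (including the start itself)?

BFS flood-fill from (row=3, col=3):
  Distance 0: (row=3, col=3)
  Distance 1: (row=2, col=3), (row=3, col=4), (row=4, col=3)
  Distance 2: (row=1, col=3), (row=2, col=4), (row=3, col=5), (row=4, col=2), (row=4, col=4)
  Distance 3: (row=0, col=3), (row=1, col=2), (row=1, col=4), (row=2, col=5), (row=3, col=6), (row=4, col=1)
  Distance 4: (row=0, col=4), (row=2, col=6), (row=3, col=1), (row=3, col=7)
  Distance 5: (row=0, col=5), (row=1, col=6), (row=3, col=8)
  Distance 6: (row=1, col=7)
  Distance 7: (row=0, col=7), (row=1, col=8)
  Distance 8: (row=1, col=9)
  Distance 9: (row=1, col=10), (row=2, col=9)
Total reachable: 28 (grid has 33 open cells total)

Answer: Reachable cells: 28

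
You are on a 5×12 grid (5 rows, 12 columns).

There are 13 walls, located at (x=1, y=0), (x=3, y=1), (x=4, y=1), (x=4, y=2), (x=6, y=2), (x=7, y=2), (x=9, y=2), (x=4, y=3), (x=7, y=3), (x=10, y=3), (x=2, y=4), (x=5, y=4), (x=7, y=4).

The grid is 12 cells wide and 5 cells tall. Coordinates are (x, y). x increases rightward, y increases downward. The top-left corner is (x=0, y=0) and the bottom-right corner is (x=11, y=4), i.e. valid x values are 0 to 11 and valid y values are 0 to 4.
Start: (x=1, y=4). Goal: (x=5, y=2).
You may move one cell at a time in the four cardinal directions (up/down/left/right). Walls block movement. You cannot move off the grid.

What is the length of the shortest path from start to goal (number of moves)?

Answer: Shortest path length: 10

Derivation:
BFS from (x=1, y=4) until reaching (x=5, y=2):
  Distance 0: (x=1, y=4)
  Distance 1: (x=1, y=3), (x=0, y=4)
  Distance 2: (x=1, y=2), (x=0, y=3), (x=2, y=3)
  Distance 3: (x=1, y=1), (x=0, y=2), (x=2, y=2), (x=3, y=3)
  Distance 4: (x=0, y=1), (x=2, y=1), (x=3, y=2), (x=3, y=4)
  Distance 5: (x=0, y=0), (x=2, y=0), (x=4, y=4)
  Distance 6: (x=3, y=0)
  Distance 7: (x=4, y=0)
  Distance 8: (x=5, y=0)
  Distance 9: (x=6, y=0), (x=5, y=1)
  Distance 10: (x=7, y=0), (x=6, y=1), (x=5, y=2)  <- goal reached here
One shortest path (10 moves): (x=1, y=4) -> (x=1, y=3) -> (x=2, y=3) -> (x=2, y=2) -> (x=2, y=1) -> (x=2, y=0) -> (x=3, y=0) -> (x=4, y=0) -> (x=5, y=0) -> (x=5, y=1) -> (x=5, y=2)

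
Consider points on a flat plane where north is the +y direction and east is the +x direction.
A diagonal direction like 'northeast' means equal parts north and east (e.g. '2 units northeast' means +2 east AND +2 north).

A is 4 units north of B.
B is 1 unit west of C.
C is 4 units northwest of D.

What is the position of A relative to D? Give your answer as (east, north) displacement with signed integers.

Answer: A is at (east=-5, north=8) relative to D.

Derivation:
Place D at the origin (east=0, north=0).
  C is 4 units northwest of D: delta (east=-4, north=+4); C at (east=-4, north=4).
  B is 1 unit west of C: delta (east=-1, north=+0); B at (east=-5, north=4).
  A is 4 units north of B: delta (east=+0, north=+4); A at (east=-5, north=8).
Therefore A relative to D: (east=-5, north=8).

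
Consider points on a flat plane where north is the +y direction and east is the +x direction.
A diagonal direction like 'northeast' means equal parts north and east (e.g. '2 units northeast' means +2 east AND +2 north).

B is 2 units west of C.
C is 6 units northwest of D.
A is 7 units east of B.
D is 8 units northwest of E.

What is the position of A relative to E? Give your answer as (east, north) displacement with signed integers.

Answer: A is at (east=-9, north=14) relative to E.

Derivation:
Place E at the origin (east=0, north=0).
  D is 8 units northwest of E: delta (east=-8, north=+8); D at (east=-8, north=8).
  C is 6 units northwest of D: delta (east=-6, north=+6); C at (east=-14, north=14).
  B is 2 units west of C: delta (east=-2, north=+0); B at (east=-16, north=14).
  A is 7 units east of B: delta (east=+7, north=+0); A at (east=-9, north=14).
Therefore A relative to E: (east=-9, north=14).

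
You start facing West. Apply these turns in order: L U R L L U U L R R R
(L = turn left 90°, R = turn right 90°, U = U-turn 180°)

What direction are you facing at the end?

Answer: Final heading: East

Derivation:
Start: West
  L (left (90° counter-clockwise)) -> South
  U (U-turn (180°)) -> North
  R (right (90° clockwise)) -> East
  L (left (90° counter-clockwise)) -> North
  L (left (90° counter-clockwise)) -> West
  U (U-turn (180°)) -> East
  U (U-turn (180°)) -> West
  L (left (90° counter-clockwise)) -> South
  R (right (90° clockwise)) -> West
  R (right (90° clockwise)) -> North
  R (right (90° clockwise)) -> East
Final: East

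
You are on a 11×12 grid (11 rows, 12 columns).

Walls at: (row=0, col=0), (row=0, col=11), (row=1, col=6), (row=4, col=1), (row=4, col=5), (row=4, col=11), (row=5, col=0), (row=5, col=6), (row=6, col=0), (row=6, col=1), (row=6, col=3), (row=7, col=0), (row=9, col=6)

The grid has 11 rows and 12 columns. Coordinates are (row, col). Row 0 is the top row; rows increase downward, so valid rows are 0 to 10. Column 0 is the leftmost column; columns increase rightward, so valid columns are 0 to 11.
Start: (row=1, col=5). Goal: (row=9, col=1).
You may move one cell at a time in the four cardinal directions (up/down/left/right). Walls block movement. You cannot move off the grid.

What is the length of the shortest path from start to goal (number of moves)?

BFS from (row=1, col=5) until reaching (row=9, col=1):
  Distance 0: (row=1, col=5)
  Distance 1: (row=0, col=5), (row=1, col=4), (row=2, col=5)
  Distance 2: (row=0, col=4), (row=0, col=6), (row=1, col=3), (row=2, col=4), (row=2, col=6), (row=3, col=5)
  Distance 3: (row=0, col=3), (row=0, col=7), (row=1, col=2), (row=2, col=3), (row=2, col=7), (row=3, col=4), (row=3, col=6)
  Distance 4: (row=0, col=2), (row=0, col=8), (row=1, col=1), (row=1, col=7), (row=2, col=2), (row=2, col=8), (row=3, col=3), (row=3, col=7), (row=4, col=4), (row=4, col=6)
  Distance 5: (row=0, col=1), (row=0, col=9), (row=1, col=0), (row=1, col=8), (row=2, col=1), (row=2, col=9), (row=3, col=2), (row=3, col=8), (row=4, col=3), (row=4, col=7), (row=5, col=4)
  Distance 6: (row=0, col=10), (row=1, col=9), (row=2, col=0), (row=2, col=10), (row=3, col=1), (row=3, col=9), (row=4, col=2), (row=4, col=8), (row=5, col=3), (row=5, col=5), (row=5, col=7), (row=6, col=4)
  Distance 7: (row=1, col=10), (row=2, col=11), (row=3, col=0), (row=3, col=10), (row=4, col=9), (row=5, col=2), (row=5, col=8), (row=6, col=5), (row=6, col=7), (row=7, col=4)
  Distance 8: (row=1, col=11), (row=3, col=11), (row=4, col=0), (row=4, col=10), (row=5, col=1), (row=5, col=9), (row=6, col=2), (row=6, col=6), (row=6, col=8), (row=7, col=3), (row=7, col=5), (row=7, col=7), (row=8, col=4)
  Distance 9: (row=5, col=10), (row=6, col=9), (row=7, col=2), (row=7, col=6), (row=7, col=8), (row=8, col=3), (row=8, col=5), (row=8, col=7), (row=9, col=4)
  Distance 10: (row=5, col=11), (row=6, col=10), (row=7, col=1), (row=7, col=9), (row=8, col=2), (row=8, col=6), (row=8, col=8), (row=9, col=3), (row=9, col=5), (row=9, col=7), (row=10, col=4)
  Distance 11: (row=6, col=11), (row=7, col=10), (row=8, col=1), (row=8, col=9), (row=9, col=2), (row=9, col=8), (row=10, col=3), (row=10, col=5), (row=10, col=7)
  Distance 12: (row=7, col=11), (row=8, col=0), (row=8, col=10), (row=9, col=1), (row=9, col=9), (row=10, col=2), (row=10, col=6), (row=10, col=8)  <- goal reached here
One shortest path (12 moves): (row=1, col=5) -> (row=1, col=4) -> (row=1, col=3) -> (row=1, col=2) -> (row=2, col=2) -> (row=3, col=2) -> (row=4, col=2) -> (row=5, col=2) -> (row=6, col=2) -> (row=7, col=2) -> (row=7, col=1) -> (row=8, col=1) -> (row=9, col=1)

Answer: Shortest path length: 12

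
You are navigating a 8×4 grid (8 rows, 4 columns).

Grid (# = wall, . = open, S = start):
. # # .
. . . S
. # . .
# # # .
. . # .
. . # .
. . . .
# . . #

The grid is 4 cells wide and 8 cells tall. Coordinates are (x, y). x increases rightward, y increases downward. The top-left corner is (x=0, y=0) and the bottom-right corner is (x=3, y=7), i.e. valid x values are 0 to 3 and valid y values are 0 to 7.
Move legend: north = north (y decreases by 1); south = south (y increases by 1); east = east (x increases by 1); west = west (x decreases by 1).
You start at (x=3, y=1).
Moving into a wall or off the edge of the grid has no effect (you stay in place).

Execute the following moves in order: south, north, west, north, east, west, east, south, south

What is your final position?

Answer: Final position: (x=3, y=3)

Derivation:
Start: (x=3, y=1)
  south (south): (x=3, y=1) -> (x=3, y=2)
  north (north): (x=3, y=2) -> (x=3, y=1)
  west (west): (x=3, y=1) -> (x=2, y=1)
  north (north): blocked, stay at (x=2, y=1)
  east (east): (x=2, y=1) -> (x=3, y=1)
  west (west): (x=3, y=1) -> (x=2, y=1)
  east (east): (x=2, y=1) -> (x=3, y=1)
  south (south): (x=3, y=1) -> (x=3, y=2)
  south (south): (x=3, y=2) -> (x=3, y=3)
Final: (x=3, y=3)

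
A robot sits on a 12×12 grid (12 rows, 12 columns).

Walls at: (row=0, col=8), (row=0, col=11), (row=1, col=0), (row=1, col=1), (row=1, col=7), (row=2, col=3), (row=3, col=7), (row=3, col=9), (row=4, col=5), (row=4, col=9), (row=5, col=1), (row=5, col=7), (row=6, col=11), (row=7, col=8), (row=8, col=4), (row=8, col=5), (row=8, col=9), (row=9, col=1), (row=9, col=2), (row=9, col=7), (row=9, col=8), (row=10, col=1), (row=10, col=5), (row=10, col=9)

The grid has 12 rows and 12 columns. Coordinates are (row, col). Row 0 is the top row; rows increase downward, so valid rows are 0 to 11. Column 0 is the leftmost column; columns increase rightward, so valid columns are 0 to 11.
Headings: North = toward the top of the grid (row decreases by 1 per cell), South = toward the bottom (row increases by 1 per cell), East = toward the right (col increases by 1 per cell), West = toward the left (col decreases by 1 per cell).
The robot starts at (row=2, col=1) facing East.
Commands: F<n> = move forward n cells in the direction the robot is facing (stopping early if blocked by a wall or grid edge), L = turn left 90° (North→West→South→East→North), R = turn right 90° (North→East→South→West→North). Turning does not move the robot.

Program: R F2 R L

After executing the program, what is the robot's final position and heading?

Start: (row=2, col=1), facing East
  R: turn right, now facing South
  F2: move forward 2, now at (row=4, col=1)
  R: turn right, now facing West
  L: turn left, now facing South
Final: (row=4, col=1), facing South

Answer: Final position: (row=4, col=1), facing South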